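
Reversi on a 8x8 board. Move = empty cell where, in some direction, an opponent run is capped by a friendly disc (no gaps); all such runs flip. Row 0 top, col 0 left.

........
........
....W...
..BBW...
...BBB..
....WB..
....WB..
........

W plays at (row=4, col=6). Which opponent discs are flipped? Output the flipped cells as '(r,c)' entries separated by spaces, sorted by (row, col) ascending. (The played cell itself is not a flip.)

Dir NW: first cell '.' (not opp) -> no flip
Dir N: first cell '.' (not opp) -> no flip
Dir NE: first cell '.' (not opp) -> no flip
Dir W: opp run (4,5) (4,4) (4,3), next='.' -> no flip
Dir E: first cell '.' (not opp) -> no flip
Dir SW: opp run (5,5) capped by W -> flip
Dir S: first cell '.' (not opp) -> no flip
Dir SE: first cell '.' (not opp) -> no flip

Answer: (5,5)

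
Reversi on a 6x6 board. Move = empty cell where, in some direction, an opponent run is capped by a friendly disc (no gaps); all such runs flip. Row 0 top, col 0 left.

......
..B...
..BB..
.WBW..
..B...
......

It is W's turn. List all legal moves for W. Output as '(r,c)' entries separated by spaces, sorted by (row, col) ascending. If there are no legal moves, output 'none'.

Answer: (1,1) (1,3) (5,1) (5,3)

Derivation:
(0,1): no bracket -> illegal
(0,2): no bracket -> illegal
(0,3): no bracket -> illegal
(1,1): flips 1 -> legal
(1,3): flips 2 -> legal
(1,4): no bracket -> illegal
(2,1): no bracket -> illegal
(2,4): no bracket -> illegal
(3,4): no bracket -> illegal
(4,1): no bracket -> illegal
(4,3): no bracket -> illegal
(5,1): flips 1 -> legal
(5,2): no bracket -> illegal
(5,3): flips 1 -> legal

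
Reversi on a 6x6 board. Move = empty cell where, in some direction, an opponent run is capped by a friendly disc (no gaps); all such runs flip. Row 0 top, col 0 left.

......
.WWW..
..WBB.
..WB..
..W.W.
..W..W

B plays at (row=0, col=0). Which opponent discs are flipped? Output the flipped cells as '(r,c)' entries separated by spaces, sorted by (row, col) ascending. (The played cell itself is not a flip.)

Answer: (1,1) (2,2)

Derivation:
Dir NW: edge -> no flip
Dir N: edge -> no flip
Dir NE: edge -> no flip
Dir W: edge -> no flip
Dir E: first cell '.' (not opp) -> no flip
Dir SW: edge -> no flip
Dir S: first cell '.' (not opp) -> no flip
Dir SE: opp run (1,1) (2,2) capped by B -> flip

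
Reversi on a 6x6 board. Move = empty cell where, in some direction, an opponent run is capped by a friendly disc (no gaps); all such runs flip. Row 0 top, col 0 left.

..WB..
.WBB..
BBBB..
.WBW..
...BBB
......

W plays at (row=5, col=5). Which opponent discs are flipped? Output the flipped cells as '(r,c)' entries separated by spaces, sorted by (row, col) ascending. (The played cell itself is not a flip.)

Answer: (4,4)

Derivation:
Dir NW: opp run (4,4) capped by W -> flip
Dir N: opp run (4,5), next='.' -> no flip
Dir NE: edge -> no flip
Dir W: first cell '.' (not opp) -> no flip
Dir E: edge -> no flip
Dir SW: edge -> no flip
Dir S: edge -> no flip
Dir SE: edge -> no flip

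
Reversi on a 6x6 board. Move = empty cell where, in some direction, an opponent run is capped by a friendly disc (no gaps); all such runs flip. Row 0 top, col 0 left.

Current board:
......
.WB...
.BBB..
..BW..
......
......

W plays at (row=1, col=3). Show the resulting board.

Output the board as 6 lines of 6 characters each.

Answer: ......
.WWW..
.BBW..
..BW..
......
......

Derivation:
Place W at (1,3); scan 8 dirs for brackets.
Dir NW: first cell '.' (not opp) -> no flip
Dir N: first cell '.' (not opp) -> no flip
Dir NE: first cell '.' (not opp) -> no flip
Dir W: opp run (1,2) capped by W -> flip
Dir E: first cell '.' (not opp) -> no flip
Dir SW: opp run (2,2), next='.' -> no flip
Dir S: opp run (2,3) capped by W -> flip
Dir SE: first cell '.' (not opp) -> no flip
All flips: (1,2) (2,3)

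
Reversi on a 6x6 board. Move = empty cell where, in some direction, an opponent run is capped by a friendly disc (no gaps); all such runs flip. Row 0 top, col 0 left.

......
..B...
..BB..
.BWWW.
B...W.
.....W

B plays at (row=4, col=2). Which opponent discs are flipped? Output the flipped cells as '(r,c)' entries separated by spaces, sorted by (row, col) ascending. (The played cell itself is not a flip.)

Answer: (3,2)

Derivation:
Dir NW: first cell 'B' (not opp) -> no flip
Dir N: opp run (3,2) capped by B -> flip
Dir NE: opp run (3,3), next='.' -> no flip
Dir W: first cell '.' (not opp) -> no flip
Dir E: first cell '.' (not opp) -> no flip
Dir SW: first cell '.' (not opp) -> no flip
Dir S: first cell '.' (not opp) -> no flip
Dir SE: first cell '.' (not opp) -> no flip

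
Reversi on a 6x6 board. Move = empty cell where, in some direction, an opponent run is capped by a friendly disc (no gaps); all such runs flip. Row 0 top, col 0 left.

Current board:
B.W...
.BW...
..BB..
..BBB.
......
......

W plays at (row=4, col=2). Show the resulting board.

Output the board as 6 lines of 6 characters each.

Answer: B.W...
.BW...
..WB..
..WBB.
..W...
......

Derivation:
Place W at (4,2); scan 8 dirs for brackets.
Dir NW: first cell '.' (not opp) -> no flip
Dir N: opp run (3,2) (2,2) capped by W -> flip
Dir NE: opp run (3,3), next='.' -> no flip
Dir W: first cell '.' (not opp) -> no flip
Dir E: first cell '.' (not opp) -> no flip
Dir SW: first cell '.' (not opp) -> no flip
Dir S: first cell '.' (not opp) -> no flip
Dir SE: first cell '.' (not opp) -> no flip
All flips: (2,2) (3,2)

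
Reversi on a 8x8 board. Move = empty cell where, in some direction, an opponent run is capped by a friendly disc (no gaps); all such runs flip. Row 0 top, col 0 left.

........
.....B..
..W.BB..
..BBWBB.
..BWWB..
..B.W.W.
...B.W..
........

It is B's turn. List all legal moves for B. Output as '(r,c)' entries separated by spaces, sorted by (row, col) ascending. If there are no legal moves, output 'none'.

(1,1): flips 1 -> legal
(1,2): flips 1 -> legal
(1,3): no bracket -> illegal
(2,1): no bracket -> illegal
(2,3): flips 1 -> legal
(3,1): no bracket -> illegal
(4,6): no bracket -> illegal
(4,7): no bracket -> illegal
(5,3): flips 2 -> legal
(5,5): flips 1 -> legal
(5,7): no bracket -> illegal
(6,4): flips 3 -> legal
(6,6): no bracket -> illegal
(6,7): flips 1 -> legal
(7,4): no bracket -> illegal
(7,5): no bracket -> illegal
(7,6): flips 3 -> legal

Answer: (1,1) (1,2) (2,3) (5,3) (5,5) (6,4) (6,7) (7,6)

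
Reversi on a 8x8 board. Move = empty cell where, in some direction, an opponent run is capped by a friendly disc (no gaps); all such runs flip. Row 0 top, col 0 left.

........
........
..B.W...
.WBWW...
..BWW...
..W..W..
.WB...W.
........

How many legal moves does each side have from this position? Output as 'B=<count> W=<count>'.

Answer: B=9 W=9

Derivation:
-- B to move --
(1,3): no bracket -> illegal
(1,4): no bracket -> illegal
(1,5): flips 2 -> legal
(2,0): flips 1 -> legal
(2,1): no bracket -> illegal
(2,3): no bracket -> illegal
(2,5): no bracket -> illegal
(3,0): flips 1 -> legal
(3,5): flips 2 -> legal
(4,0): flips 1 -> legal
(4,1): no bracket -> illegal
(4,5): flips 2 -> legal
(4,6): no bracket -> illegal
(5,0): no bracket -> illegal
(5,1): no bracket -> illegal
(5,3): no bracket -> illegal
(5,4): flips 1 -> legal
(5,6): no bracket -> illegal
(5,7): no bracket -> illegal
(6,0): flips 1 -> legal
(6,3): no bracket -> illegal
(6,4): no bracket -> illegal
(6,5): no bracket -> illegal
(6,7): no bracket -> illegal
(7,0): no bracket -> illegal
(7,1): no bracket -> illegal
(7,2): no bracket -> illegal
(7,5): no bracket -> illegal
(7,6): no bracket -> illegal
(7,7): flips 4 -> legal
B mobility = 9
-- W to move --
(1,1): flips 1 -> legal
(1,2): flips 3 -> legal
(1,3): flips 1 -> legal
(2,1): flips 1 -> legal
(2,3): no bracket -> illegal
(4,1): flips 1 -> legal
(5,1): flips 1 -> legal
(5,3): flips 1 -> legal
(6,3): flips 1 -> legal
(7,1): no bracket -> illegal
(7,2): flips 1 -> legal
(7,3): no bracket -> illegal
W mobility = 9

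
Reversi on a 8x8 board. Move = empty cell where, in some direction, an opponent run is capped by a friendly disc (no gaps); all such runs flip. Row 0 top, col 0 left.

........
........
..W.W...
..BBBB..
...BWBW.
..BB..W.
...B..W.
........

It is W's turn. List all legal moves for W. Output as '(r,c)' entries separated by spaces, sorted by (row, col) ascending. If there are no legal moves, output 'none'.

Answer: (2,3) (2,6) (4,2) (6,2)

Derivation:
(2,1): no bracket -> illegal
(2,3): flips 2 -> legal
(2,5): no bracket -> illegal
(2,6): flips 1 -> legal
(3,1): no bracket -> illegal
(3,6): no bracket -> illegal
(4,1): no bracket -> illegal
(4,2): flips 3 -> legal
(5,1): no bracket -> illegal
(5,4): no bracket -> illegal
(5,5): no bracket -> illegal
(6,1): no bracket -> illegal
(6,2): flips 1 -> legal
(6,4): no bracket -> illegal
(7,2): no bracket -> illegal
(7,3): no bracket -> illegal
(7,4): no bracket -> illegal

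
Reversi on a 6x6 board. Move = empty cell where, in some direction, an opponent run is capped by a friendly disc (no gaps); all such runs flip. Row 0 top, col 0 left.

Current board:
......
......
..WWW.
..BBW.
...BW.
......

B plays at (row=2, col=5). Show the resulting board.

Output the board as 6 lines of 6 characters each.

Place B at (2,5); scan 8 dirs for brackets.
Dir NW: first cell '.' (not opp) -> no flip
Dir N: first cell '.' (not opp) -> no flip
Dir NE: edge -> no flip
Dir W: opp run (2,4) (2,3) (2,2), next='.' -> no flip
Dir E: edge -> no flip
Dir SW: opp run (3,4) capped by B -> flip
Dir S: first cell '.' (not opp) -> no flip
Dir SE: edge -> no flip
All flips: (3,4)

Answer: ......
......
..WWWB
..BBB.
...BW.
......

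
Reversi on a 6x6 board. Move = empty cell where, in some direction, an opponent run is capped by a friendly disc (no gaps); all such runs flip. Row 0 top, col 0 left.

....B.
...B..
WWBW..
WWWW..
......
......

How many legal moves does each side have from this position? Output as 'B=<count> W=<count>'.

-- B to move --
(1,0): no bracket -> illegal
(1,1): no bracket -> illegal
(1,2): no bracket -> illegal
(1,4): no bracket -> illegal
(2,4): flips 1 -> legal
(3,4): no bracket -> illegal
(4,0): flips 1 -> legal
(4,1): no bracket -> illegal
(4,2): flips 1 -> legal
(4,3): flips 2 -> legal
(4,4): flips 1 -> legal
B mobility = 5
-- W to move --
(0,2): no bracket -> illegal
(0,3): flips 1 -> legal
(0,5): no bracket -> illegal
(1,1): flips 1 -> legal
(1,2): flips 1 -> legal
(1,4): no bracket -> illegal
(1,5): no bracket -> illegal
(2,4): no bracket -> illegal
W mobility = 3

Answer: B=5 W=3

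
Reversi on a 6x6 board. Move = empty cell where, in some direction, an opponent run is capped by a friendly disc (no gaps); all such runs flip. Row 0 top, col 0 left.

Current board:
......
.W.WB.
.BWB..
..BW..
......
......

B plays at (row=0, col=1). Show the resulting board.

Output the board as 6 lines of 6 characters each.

Place B at (0,1); scan 8 dirs for brackets.
Dir NW: edge -> no flip
Dir N: edge -> no flip
Dir NE: edge -> no flip
Dir W: first cell '.' (not opp) -> no flip
Dir E: first cell '.' (not opp) -> no flip
Dir SW: first cell '.' (not opp) -> no flip
Dir S: opp run (1,1) capped by B -> flip
Dir SE: first cell '.' (not opp) -> no flip
All flips: (1,1)

Answer: .B....
.B.WB.
.BWB..
..BW..
......
......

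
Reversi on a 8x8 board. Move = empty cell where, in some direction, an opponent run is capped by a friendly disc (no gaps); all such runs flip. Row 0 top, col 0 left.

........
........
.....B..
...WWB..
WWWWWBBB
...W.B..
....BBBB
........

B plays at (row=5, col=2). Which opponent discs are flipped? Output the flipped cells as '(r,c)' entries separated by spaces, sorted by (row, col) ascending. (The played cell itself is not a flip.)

Answer: (3,4) (4,3)

Derivation:
Dir NW: opp run (4,1), next='.' -> no flip
Dir N: opp run (4,2), next='.' -> no flip
Dir NE: opp run (4,3) (3,4) capped by B -> flip
Dir W: first cell '.' (not opp) -> no flip
Dir E: opp run (5,3), next='.' -> no flip
Dir SW: first cell '.' (not opp) -> no flip
Dir S: first cell '.' (not opp) -> no flip
Dir SE: first cell '.' (not opp) -> no flip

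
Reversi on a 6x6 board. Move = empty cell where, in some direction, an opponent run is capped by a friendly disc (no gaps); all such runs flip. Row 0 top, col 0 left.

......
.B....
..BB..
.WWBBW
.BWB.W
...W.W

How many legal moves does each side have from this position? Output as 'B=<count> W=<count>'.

Answer: B=5 W=9

Derivation:
-- B to move --
(2,0): no bracket -> illegal
(2,1): flips 2 -> legal
(2,4): no bracket -> illegal
(2,5): no bracket -> illegal
(3,0): flips 2 -> legal
(4,0): flips 1 -> legal
(4,4): no bracket -> illegal
(5,1): flips 1 -> legal
(5,2): flips 2 -> legal
(5,4): no bracket -> illegal
B mobility = 5
-- W to move --
(0,0): no bracket -> illegal
(0,1): no bracket -> illegal
(0,2): no bracket -> illegal
(1,0): no bracket -> illegal
(1,2): flips 3 -> legal
(1,3): flips 4 -> legal
(1,4): flips 1 -> legal
(2,0): no bracket -> illegal
(2,1): no bracket -> illegal
(2,4): flips 1 -> legal
(2,5): no bracket -> illegal
(3,0): no bracket -> illegal
(4,0): flips 1 -> legal
(4,4): flips 1 -> legal
(5,0): flips 1 -> legal
(5,1): flips 1 -> legal
(5,2): no bracket -> illegal
(5,4): flips 1 -> legal
W mobility = 9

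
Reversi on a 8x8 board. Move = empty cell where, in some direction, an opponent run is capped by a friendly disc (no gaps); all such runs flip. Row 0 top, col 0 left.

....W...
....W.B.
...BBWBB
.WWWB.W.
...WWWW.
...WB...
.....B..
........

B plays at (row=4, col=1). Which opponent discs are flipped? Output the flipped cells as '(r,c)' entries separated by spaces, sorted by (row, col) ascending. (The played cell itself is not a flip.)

Answer: (3,2)

Derivation:
Dir NW: first cell '.' (not opp) -> no flip
Dir N: opp run (3,1), next='.' -> no flip
Dir NE: opp run (3,2) capped by B -> flip
Dir W: first cell '.' (not opp) -> no flip
Dir E: first cell '.' (not opp) -> no flip
Dir SW: first cell '.' (not opp) -> no flip
Dir S: first cell '.' (not opp) -> no flip
Dir SE: first cell '.' (not opp) -> no flip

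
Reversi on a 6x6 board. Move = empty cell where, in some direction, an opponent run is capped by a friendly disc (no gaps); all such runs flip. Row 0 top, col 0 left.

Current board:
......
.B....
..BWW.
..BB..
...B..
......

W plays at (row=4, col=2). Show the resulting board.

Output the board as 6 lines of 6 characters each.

Place W at (4,2); scan 8 dirs for brackets.
Dir NW: first cell '.' (not opp) -> no flip
Dir N: opp run (3,2) (2,2), next='.' -> no flip
Dir NE: opp run (3,3) capped by W -> flip
Dir W: first cell '.' (not opp) -> no flip
Dir E: opp run (4,3), next='.' -> no flip
Dir SW: first cell '.' (not opp) -> no flip
Dir S: first cell '.' (not opp) -> no flip
Dir SE: first cell '.' (not opp) -> no flip
All flips: (3,3)

Answer: ......
.B....
..BWW.
..BW..
..WB..
......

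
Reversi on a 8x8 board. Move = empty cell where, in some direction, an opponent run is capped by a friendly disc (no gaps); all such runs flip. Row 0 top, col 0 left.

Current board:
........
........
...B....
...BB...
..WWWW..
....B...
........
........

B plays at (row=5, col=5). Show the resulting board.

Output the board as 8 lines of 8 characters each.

Answer: ........
........
...B....
...BB...
..WWBW..
....BB..
........
........

Derivation:
Place B at (5,5); scan 8 dirs for brackets.
Dir NW: opp run (4,4) capped by B -> flip
Dir N: opp run (4,5), next='.' -> no flip
Dir NE: first cell '.' (not opp) -> no flip
Dir W: first cell 'B' (not opp) -> no flip
Dir E: first cell '.' (not opp) -> no flip
Dir SW: first cell '.' (not opp) -> no flip
Dir S: first cell '.' (not opp) -> no flip
Dir SE: first cell '.' (not opp) -> no flip
All flips: (4,4)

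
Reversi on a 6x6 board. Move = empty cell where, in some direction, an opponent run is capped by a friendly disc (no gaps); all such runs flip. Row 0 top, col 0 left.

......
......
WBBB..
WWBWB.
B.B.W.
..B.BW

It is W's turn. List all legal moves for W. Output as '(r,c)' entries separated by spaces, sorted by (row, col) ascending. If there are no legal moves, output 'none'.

(1,0): no bracket -> illegal
(1,1): flips 2 -> legal
(1,2): flips 1 -> legal
(1,3): flips 2 -> legal
(1,4): no bracket -> illegal
(2,4): flips 4 -> legal
(2,5): no bracket -> illegal
(3,5): flips 1 -> legal
(4,1): no bracket -> illegal
(4,3): no bracket -> illegal
(4,5): no bracket -> illegal
(5,0): flips 1 -> legal
(5,1): flips 1 -> legal
(5,3): flips 2 -> legal

Answer: (1,1) (1,2) (1,3) (2,4) (3,5) (5,0) (5,1) (5,3)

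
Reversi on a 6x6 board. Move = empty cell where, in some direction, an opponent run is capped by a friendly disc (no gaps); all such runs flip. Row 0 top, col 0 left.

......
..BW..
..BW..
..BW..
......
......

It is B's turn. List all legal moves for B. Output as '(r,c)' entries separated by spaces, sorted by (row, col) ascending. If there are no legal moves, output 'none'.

(0,2): no bracket -> illegal
(0,3): no bracket -> illegal
(0,4): flips 1 -> legal
(1,4): flips 2 -> legal
(2,4): flips 1 -> legal
(3,4): flips 2 -> legal
(4,2): no bracket -> illegal
(4,3): no bracket -> illegal
(4,4): flips 1 -> legal

Answer: (0,4) (1,4) (2,4) (3,4) (4,4)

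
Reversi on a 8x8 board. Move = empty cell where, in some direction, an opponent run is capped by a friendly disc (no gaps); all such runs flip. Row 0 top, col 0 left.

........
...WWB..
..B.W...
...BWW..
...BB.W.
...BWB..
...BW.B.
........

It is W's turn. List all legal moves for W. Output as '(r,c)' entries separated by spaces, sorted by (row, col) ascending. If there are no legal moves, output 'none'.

Answer: (0,6) (1,6) (3,1) (3,2) (4,2) (5,2) (5,6) (6,2) (7,2)

Derivation:
(0,4): no bracket -> illegal
(0,5): no bracket -> illegal
(0,6): flips 1 -> legal
(1,1): no bracket -> illegal
(1,2): no bracket -> illegal
(1,6): flips 1 -> legal
(2,1): no bracket -> illegal
(2,3): no bracket -> illegal
(2,5): no bracket -> illegal
(2,6): no bracket -> illegal
(3,1): flips 1 -> legal
(3,2): flips 2 -> legal
(4,2): flips 2 -> legal
(4,5): no bracket -> illegal
(5,2): flips 2 -> legal
(5,6): flips 1 -> legal
(5,7): no bracket -> illegal
(6,2): flips 3 -> legal
(6,5): no bracket -> illegal
(6,7): no bracket -> illegal
(7,2): flips 1 -> legal
(7,3): no bracket -> illegal
(7,4): no bracket -> illegal
(7,5): no bracket -> illegal
(7,6): no bracket -> illegal
(7,7): no bracket -> illegal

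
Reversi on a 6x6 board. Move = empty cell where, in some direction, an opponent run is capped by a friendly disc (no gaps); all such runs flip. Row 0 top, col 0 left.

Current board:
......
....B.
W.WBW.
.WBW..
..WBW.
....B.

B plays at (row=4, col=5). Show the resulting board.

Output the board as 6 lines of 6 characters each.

Place B at (4,5); scan 8 dirs for brackets.
Dir NW: first cell '.' (not opp) -> no flip
Dir N: first cell '.' (not opp) -> no flip
Dir NE: edge -> no flip
Dir W: opp run (4,4) capped by B -> flip
Dir E: edge -> no flip
Dir SW: first cell 'B' (not opp) -> no flip
Dir S: first cell '.' (not opp) -> no flip
Dir SE: edge -> no flip
All flips: (4,4)

Answer: ......
....B.
W.WBW.
.WBW..
..WBBB
....B.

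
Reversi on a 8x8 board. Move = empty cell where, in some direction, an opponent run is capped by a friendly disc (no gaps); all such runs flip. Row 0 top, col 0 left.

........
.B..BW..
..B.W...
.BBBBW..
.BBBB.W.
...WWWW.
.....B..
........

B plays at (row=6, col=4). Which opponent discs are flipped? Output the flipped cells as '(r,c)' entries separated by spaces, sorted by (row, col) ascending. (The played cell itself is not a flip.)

Answer: (5,3) (5,4)

Derivation:
Dir NW: opp run (5,3) capped by B -> flip
Dir N: opp run (5,4) capped by B -> flip
Dir NE: opp run (5,5) (4,6), next='.' -> no flip
Dir W: first cell '.' (not opp) -> no flip
Dir E: first cell 'B' (not opp) -> no flip
Dir SW: first cell '.' (not opp) -> no flip
Dir S: first cell '.' (not opp) -> no flip
Dir SE: first cell '.' (not opp) -> no flip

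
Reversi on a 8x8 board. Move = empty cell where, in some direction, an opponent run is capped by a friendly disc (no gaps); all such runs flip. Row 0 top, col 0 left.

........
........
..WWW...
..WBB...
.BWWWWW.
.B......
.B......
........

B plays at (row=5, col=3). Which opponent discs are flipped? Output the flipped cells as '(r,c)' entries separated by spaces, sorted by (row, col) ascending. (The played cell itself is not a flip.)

Answer: (4,3)

Derivation:
Dir NW: opp run (4,2), next='.' -> no flip
Dir N: opp run (4,3) capped by B -> flip
Dir NE: opp run (4,4), next='.' -> no flip
Dir W: first cell '.' (not opp) -> no flip
Dir E: first cell '.' (not opp) -> no flip
Dir SW: first cell '.' (not opp) -> no flip
Dir S: first cell '.' (not opp) -> no flip
Dir SE: first cell '.' (not opp) -> no flip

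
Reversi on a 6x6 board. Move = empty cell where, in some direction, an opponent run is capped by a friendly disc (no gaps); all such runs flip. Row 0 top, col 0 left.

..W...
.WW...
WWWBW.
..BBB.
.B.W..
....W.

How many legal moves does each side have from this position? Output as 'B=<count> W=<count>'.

-- B to move --
(0,0): flips 2 -> legal
(0,1): flips 1 -> legal
(0,3): no bracket -> illegal
(1,0): flips 1 -> legal
(1,3): no bracket -> illegal
(1,4): flips 1 -> legal
(1,5): flips 1 -> legal
(2,5): flips 1 -> legal
(3,0): no bracket -> illegal
(3,1): no bracket -> illegal
(3,5): no bracket -> illegal
(4,2): no bracket -> illegal
(4,4): no bracket -> illegal
(4,5): no bracket -> illegal
(5,2): flips 1 -> legal
(5,3): flips 1 -> legal
(5,5): no bracket -> illegal
B mobility = 8
-- W to move --
(1,3): flips 2 -> legal
(1,4): no bracket -> illegal
(2,5): flips 1 -> legal
(3,0): no bracket -> illegal
(3,1): no bracket -> illegal
(3,5): no bracket -> illegal
(4,0): no bracket -> illegal
(4,2): flips 2 -> legal
(4,4): flips 2 -> legal
(4,5): flips 2 -> legal
(5,0): no bracket -> illegal
(5,1): no bracket -> illegal
(5,2): no bracket -> illegal
W mobility = 5

Answer: B=8 W=5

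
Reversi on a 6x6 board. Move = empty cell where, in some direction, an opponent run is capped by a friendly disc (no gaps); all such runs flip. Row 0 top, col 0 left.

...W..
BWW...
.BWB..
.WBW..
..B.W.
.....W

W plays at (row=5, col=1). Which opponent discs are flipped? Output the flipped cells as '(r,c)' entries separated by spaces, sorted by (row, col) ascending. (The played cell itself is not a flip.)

Answer: (4,2)

Derivation:
Dir NW: first cell '.' (not opp) -> no flip
Dir N: first cell '.' (not opp) -> no flip
Dir NE: opp run (4,2) capped by W -> flip
Dir W: first cell '.' (not opp) -> no flip
Dir E: first cell '.' (not opp) -> no flip
Dir SW: edge -> no flip
Dir S: edge -> no flip
Dir SE: edge -> no flip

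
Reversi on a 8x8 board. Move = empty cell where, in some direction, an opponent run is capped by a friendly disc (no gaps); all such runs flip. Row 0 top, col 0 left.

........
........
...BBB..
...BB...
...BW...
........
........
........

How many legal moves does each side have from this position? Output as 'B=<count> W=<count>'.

-- B to move --
(3,5): no bracket -> illegal
(4,5): flips 1 -> legal
(5,3): no bracket -> illegal
(5,4): flips 1 -> legal
(5,5): flips 1 -> legal
B mobility = 3
-- W to move --
(1,2): no bracket -> illegal
(1,3): no bracket -> illegal
(1,4): flips 2 -> legal
(1,5): no bracket -> illegal
(1,6): no bracket -> illegal
(2,2): flips 1 -> legal
(2,6): no bracket -> illegal
(3,2): no bracket -> illegal
(3,5): no bracket -> illegal
(3,6): no bracket -> illegal
(4,2): flips 1 -> legal
(4,5): no bracket -> illegal
(5,2): no bracket -> illegal
(5,3): no bracket -> illegal
(5,4): no bracket -> illegal
W mobility = 3

Answer: B=3 W=3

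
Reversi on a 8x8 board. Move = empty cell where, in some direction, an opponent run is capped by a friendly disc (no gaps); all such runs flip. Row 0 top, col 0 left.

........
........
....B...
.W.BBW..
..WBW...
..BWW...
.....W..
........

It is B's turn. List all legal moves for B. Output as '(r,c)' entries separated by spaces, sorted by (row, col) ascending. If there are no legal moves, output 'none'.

(2,0): no bracket -> illegal
(2,1): no bracket -> illegal
(2,2): no bracket -> illegal
(2,5): no bracket -> illegal
(2,6): no bracket -> illegal
(3,0): no bracket -> illegal
(3,2): flips 1 -> legal
(3,6): flips 1 -> legal
(4,0): no bracket -> illegal
(4,1): flips 1 -> legal
(4,5): flips 1 -> legal
(4,6): flips 1 -> legal
(5,1): flips 1 -> legal
(5,5): flips 3 -> legal
(5,6): no bracket -> illegal
(6,2): no bracket -> illegal
(6,3): flips 1 -> legal
(6,4): flips 2 -> legal
(6,6): no bracket -> illegal
(7,4): no bracket -> illegal
(7,5): no bracket -> illegal
(7,6): flips 2 -> legal

Answer: (3,2) (3,6) (4,1) (4,5) (4,6) (5,1) (5,5) (6,3) (6,4) (7,6)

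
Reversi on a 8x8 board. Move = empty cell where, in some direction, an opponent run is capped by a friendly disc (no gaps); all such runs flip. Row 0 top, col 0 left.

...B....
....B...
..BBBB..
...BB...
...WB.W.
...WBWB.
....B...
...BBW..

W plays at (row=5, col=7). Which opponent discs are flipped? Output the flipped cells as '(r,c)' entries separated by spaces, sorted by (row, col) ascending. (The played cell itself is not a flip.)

Dir NW: first cell 'W' (not opp) -> no flip
Dir N: first cell '.' (not opp) -> no flip
Dir NE: edge -> no flip
Dir W: opp run (5,6) capped by W -> flip
Dir E: edge -> no flip
Dir SW: first cell '.' (not opp) -> no flip
Dir S: first cell '.' (not opp) -> no flip
Dir SE: edge -> no flip

Answer: (5,6)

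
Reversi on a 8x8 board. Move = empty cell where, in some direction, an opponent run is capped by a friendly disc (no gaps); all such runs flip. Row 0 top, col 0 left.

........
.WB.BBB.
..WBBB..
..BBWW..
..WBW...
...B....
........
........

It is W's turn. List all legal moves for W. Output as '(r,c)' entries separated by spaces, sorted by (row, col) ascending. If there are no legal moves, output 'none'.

Answer: (0,1) (0,2) (0,4) (0,5) (0,6) (0,7) (1,3) (2,6) (3,1) (5,2) (6,2) (6,4)

Derivation:
(0,1): flips 2 -> legal
(0,2): flips 1 -> legal
(0,3): no bracket -> illegal
(0,4): flips 2 -> legal
(0,5): flips 2 -> legal
(0,6): flips 3 -> legal
(0,7): flips 2 -> legal
(1,3): flips 2 -> legal
(1,7): no bracket -> illegal
(2,1): no bracket -> illegal
(2,6): flips 3 -> legal
(2,7): no bracket -> illegal
(3,1): flips 2 -> legal
(3,6): no bracket -> illegal
(4,1): no bracket -> illegal
(5,2): flips 1 -> legal
(5,4): no bracket -> illegal
(6,2): flips 1 -> legal
(6,3): no bracket -> illegal
(6,4): flips 1 -> legal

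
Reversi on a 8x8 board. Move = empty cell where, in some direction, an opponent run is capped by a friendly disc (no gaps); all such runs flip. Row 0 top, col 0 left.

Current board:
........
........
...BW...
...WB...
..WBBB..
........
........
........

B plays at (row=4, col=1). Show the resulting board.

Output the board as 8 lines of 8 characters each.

Place B at (4,1); scan 8 dirs for brackets.
Dir NW: first cell '.' (not opp) -> no flip
Dir N: first cell '.' (not opp) -> no flip
Dir NE: first cell '.' (not opp) -> no flip
Dir W: first cell '.' (not opp) -> no flip
Dir E: opp run (4,2) capped by B -> flip
Dir SW: first cell '.' (not opp) -> no flip
Dir S: first cell '.' (not opp) -> no flip
Dir SE: first cell '.' (not opp) -> no flip
All flips: (4,2)

Answer: ........
........
...BW...
...WB...
.BBBBB..
........
........
........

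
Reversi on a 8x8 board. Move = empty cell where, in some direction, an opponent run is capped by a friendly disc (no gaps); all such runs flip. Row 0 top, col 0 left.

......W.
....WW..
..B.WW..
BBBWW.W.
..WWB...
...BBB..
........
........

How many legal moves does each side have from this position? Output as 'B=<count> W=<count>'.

Answer: B=5 W=9

Derivation:
-- B to move --
(0,3): no bracket -> illegal
(0,4): flips 3 -> legal
(0,5): no bracket -> illegal
(0,7): no bracket -> illegal
(1,3): no bracket -> illegal
(1,6): no bracket -> illegal
(1,7): no bracket -> illegal
(2,3): flips 2 -> legal
(2,6): no bracket -> illegal
(2,7): no bracket -> illegal
(3,5): flips 2 -> legal
(3,7): no bracket -> illegal
(4,1): flips 2 -> legal
(4,5): no bracket -> illegal
(4,6): no bracket -> illegal
(4,7): no bracket -> illegal
(5,1): no bracket -> illegal
(5,2): flips 1 -> legal
B mobility = 5
-- W to move --
(1,1): flips 1 -> legal
(1,2): flips 2 -> legal
(1,3): no bracket -> illegal
(2,0): flips 1 -> legal
(2,1): flips 1 -> legal
(2,3): no bracket -> illegal
(3,5): no bracket -> illegal
(4,0): no bracket -> illegal
(4,1): no bracket -> illegal
(4,5): flips 1 -> legal
(4,6): no bracket -> illegal
(5,2): no bracket -> illegal
(5,6): no bracket -> illegal
(6,2): no bracket -> illegal
(6,3): flips 1 -> legal
(6,4): flips 3 -> legal
(6,5): flips 1 -> legal
(6,6): flips 2 -> legal
W mobility = 9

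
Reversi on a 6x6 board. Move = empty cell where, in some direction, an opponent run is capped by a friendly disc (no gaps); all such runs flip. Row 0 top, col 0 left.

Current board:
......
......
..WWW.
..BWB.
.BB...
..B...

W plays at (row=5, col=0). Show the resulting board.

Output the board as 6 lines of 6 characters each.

Answer: ......
......
..WWW.
..WWB.
.WB...
W.B...

Derivation:
Place W at (5,0); scan 8 dirs for brackets.
Dir NW: edge -> no flip
Dir N: first cell '.' (not opp) -> no flip
Dir NE: opp run (4,1) (3,2) capped by W -> flip
Dir W: edge -> no flip
Dir E: first cell '.' (not opp) -> no flip
Dir SW: edge -> no flip
Dir S: edge -> no flip
Dir SE: edge -> no flip
All flips: (3,2) (4,1)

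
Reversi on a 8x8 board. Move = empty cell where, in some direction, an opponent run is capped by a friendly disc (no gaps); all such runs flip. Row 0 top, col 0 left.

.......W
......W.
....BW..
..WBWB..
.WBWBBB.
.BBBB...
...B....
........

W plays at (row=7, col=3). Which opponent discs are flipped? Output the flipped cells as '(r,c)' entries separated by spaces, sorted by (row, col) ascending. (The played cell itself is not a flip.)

Dir NW: first cell '.' (not opp) -> no flip
Dir N: opp run (6,3) (5,3) capped by W -> flip
Dir NE: first cell '.' (not opp) -> no flip
Dir W: first cell '.' (not opp) -> no flip
Dir E: first cell '.' (not opp) -> no flip
Dir SW: edge -> no flip
Dir S: edge -> no flip
Dir SE: edge -> no flip

Answer: (5,3) (6,3)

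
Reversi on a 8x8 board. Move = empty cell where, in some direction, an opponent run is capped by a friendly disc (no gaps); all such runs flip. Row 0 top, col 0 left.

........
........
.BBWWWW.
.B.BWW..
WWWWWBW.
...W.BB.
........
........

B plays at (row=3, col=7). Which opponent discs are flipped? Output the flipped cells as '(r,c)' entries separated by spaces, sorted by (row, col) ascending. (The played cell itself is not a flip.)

Answer: (4,6)

Derivation:
Dir NW: opp run (2,6), next='.' -> no flip
Dir N: first cell '.' (not opp) -> no flip
Dir NE: edge -> no flip
Dir W: first cell '.' (not opp) -> no flip
Dir E: edge -> no flip
Dir SW: opp run (4,6) capped by B -> flip
Dir S: first cell '.' (not opp) -> no flip
Dir SE: edge -> no flip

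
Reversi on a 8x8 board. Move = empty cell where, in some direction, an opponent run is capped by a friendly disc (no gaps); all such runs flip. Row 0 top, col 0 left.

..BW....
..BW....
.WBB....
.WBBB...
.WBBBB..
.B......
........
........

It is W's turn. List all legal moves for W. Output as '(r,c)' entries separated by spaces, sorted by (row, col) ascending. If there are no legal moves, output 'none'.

Answer: (0,1) (1,1) (1,4) (2,4) (3,5) (4,6) (5,3) (5,4) (6,1)

Derivation:
(0,1): flips 1 -> legal
(1,1): flips 1 -> legal
(1,4): flips 2 -> legal
(2,4): flips 2 -> legal
(2,5): no bracket -> illegal
(3,5): flips 3 -> legal
(3,6): no bracket -> illegal
(4,0): no bracket -> illegal
(4,6): flips 4 -> legal
(5,0): no bracket -> illegal
(5,2): no bracket -> illegal
(5,3): flips 4 -> legal
(5,4): flips 2 -> legal
(5,5): no bracket -> illegal
(5,6): no bracket -> illegal
(6,0): no bracket -> illegal
(6,1): flips 1 -> legal
(6,2): no bracket -> illegal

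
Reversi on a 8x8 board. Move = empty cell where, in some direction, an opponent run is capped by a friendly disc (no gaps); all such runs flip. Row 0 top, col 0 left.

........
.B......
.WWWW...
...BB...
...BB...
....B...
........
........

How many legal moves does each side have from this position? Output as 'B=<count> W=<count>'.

Answer: B=5 W=7

Derivation:
-- B to move --
(1,0): no bracket -> illegal
(1,2): flips 1 -> legal
(1,3): flips 1 -> legal
(1,4): flips 1 -> legal
(1,5): flips 1 -> legal
(2,0): no bracket -> illegal
(2,5): no bracket -> illegal
(3,0): no bracket -> illegal
(3,1): flips 1 -> legal
(3,2): no bracket -> illegal
(3,5): no bracket -> illegal
B mobility = 5
-- W to move --
(0,0): flips 1 -> legal
(0,1): flips 1 -> legal
(0,2): no bracket -> illegal
(1,0): no bracket -> illegal
(1,2): no bracket -> illegal
(2,0): no bracket -> illegal
(2,5): no bracket -> illegal
(3,2): no bracket -> illegal
(3,5): no bracket -> illegal
(4,2): flips 1 -> legal
(4,5): flips 1 -> legal
(5,2): no bracket -> illegal
(5,3): flips 2 -> legal
(5,5): flips 2 -> legal
(6,3): no bracket -> illegal
(6,4): flips 3 -> legal
(6,5): no bracket -> illegal
W mobility = 7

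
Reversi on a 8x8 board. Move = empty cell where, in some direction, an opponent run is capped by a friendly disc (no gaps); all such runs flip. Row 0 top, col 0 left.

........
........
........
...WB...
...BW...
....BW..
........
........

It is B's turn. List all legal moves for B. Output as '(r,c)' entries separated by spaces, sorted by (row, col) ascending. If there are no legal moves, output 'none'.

Answer: (2,3) (3,2) (4,5) (5,6)

Derivation:
(2,2): no bracket -> illegal
(2,3): flips 1 -> legal
(2,4): no bracket -> illegal
(3,2): flips 1 -> legal
(3,5): no bracket -> illegal
(4,2): no bracket -> illegal
(4,5): flips 1 -> legal
(4,6): no bracket -> illegal
(5,3): no bracket -> illegal
(5,6): flips 1 -> legal
(6,4): no bracket -> illegal
(6,5): no bracket -> illegal
(6,6): no bracket -> illegal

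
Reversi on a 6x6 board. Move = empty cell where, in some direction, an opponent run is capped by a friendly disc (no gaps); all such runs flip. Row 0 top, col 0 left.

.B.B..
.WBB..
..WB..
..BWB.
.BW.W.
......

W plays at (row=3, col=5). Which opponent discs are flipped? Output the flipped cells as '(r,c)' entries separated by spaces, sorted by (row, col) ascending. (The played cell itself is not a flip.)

Dir NW: first cell '.' (not opp) -> no flip
Dir N: first cell '.' (not opp) -> no flip
Dir NE: edge -> no flip
Dir W: opp run (3,4) capped by W -> flip
Dir E: edge -> no flip
Dir SW: first cell 'W' (not opp) -> no flip
Dir S: first cell '.' (not opp) -> no flip
Dir SE: edge -> no flip

Answer: (3,4)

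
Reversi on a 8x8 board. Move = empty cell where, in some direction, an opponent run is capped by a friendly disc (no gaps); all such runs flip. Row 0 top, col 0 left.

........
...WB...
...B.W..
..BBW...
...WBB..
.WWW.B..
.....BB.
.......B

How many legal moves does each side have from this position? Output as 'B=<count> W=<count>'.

-- B to move --
(0,2): no bracket -> illegal
(0,3): flips 1 -> legal
(0,4): no bracket -> illegal
(1,2): flips 1 -> legal
(1,5): no bracket -> illegal
(1,6): no bracket -> illegal
(2,2): no bracket -> illegal
(2,4): flips 1 -> legal
(2,6): no bracket -> illegal
(3,5): flips 1 -> legal
(3,6): flips 1 -> legal
(4,0): no bracket -> illegal
(4,1): no bracket -> illegal
(4,2): flips 1 -> legal
(5,0): no bracket -> illegal
(5,4): flips 1 -> legal
(6,0): no bracket -> illegal
(6,1): no bracket -> illegal
(6,2): flips 1 -> legal
(6,3): flips 2 -> legal
(6,4): no bracket -> illegal
B mobility = 9
-- W to move --
(0,3): flips 1 -> legal
(0,4): no bracket -> illegal
(0,5): no bracket -> illegal
(1,2): flips 1 -> legal
(1,5): flips 1 -> legal
(2,1): flips 1 -> legal
(2,2): no bracket -> illegal
(2,4): no bracket -> illegal
(3,1): flips 2 -> legal
(3,5): flips 1 -> legal
(3,6): no bracket -> illegal
(4,1): no bracket -> illegal
(4,2): no bracket -> illegal
(4,6): flips 2 -> legal
(5,4): flips 1 -> legal
(5,6): flips 1 -> legal
(5,7): no bracket -> illegal
(6,4): no bracket -> illegal
(6,7): no bracket -> illegal
(7,4): no bracket -> illegal
(7,5): no bracket -> illegal
(7,6): no bracket -> illegal
W mobility = 9

Answer: B=9 W=9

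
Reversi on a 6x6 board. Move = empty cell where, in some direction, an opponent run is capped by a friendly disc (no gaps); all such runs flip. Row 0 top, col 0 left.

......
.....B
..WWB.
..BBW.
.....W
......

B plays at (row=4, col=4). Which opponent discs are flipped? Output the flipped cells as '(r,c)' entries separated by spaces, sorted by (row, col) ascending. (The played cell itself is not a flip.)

Dir NW: first cell 'B' (not opp) -> no flip
Dir N: opp run (3,4) capped by B -> flip
Dir NE: first cell '.' (not opp) -> no flip
Dir W: first cell '.' (not opp) -> no flip
Dir E: opp run (4,5), next=edge -> no flip
Dir SW: first cell '.' (not opp) -> no flip
Dir S: first cell '.' (not opp) -> no flip
Dir SE: first cell '.' (not opp) -> no flip

Answer: (3,4)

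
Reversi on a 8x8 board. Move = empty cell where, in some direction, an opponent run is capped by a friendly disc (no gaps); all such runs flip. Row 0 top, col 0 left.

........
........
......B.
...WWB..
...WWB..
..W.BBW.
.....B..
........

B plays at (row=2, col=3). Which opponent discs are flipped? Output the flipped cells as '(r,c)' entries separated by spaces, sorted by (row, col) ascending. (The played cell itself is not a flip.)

Answer: (3,4)

Derivation:
Dir NW: first cell '.' (not opp) -> no flip
Dir N: first cell '.' (not opp) -> no flip
Dir NE: first cell '.' (not opp) -> no flip
Dir W: first cell '.' (not opp) -> no flip
Dir E: first cell '.' (not opp) -> no flip
Dir SW: first cell '.' (not opp) -> no flip
Dir S: opp run (3,3) (4,3), next='.' -> no flip
Dir SE: opp run (3,4) capped by B -> flip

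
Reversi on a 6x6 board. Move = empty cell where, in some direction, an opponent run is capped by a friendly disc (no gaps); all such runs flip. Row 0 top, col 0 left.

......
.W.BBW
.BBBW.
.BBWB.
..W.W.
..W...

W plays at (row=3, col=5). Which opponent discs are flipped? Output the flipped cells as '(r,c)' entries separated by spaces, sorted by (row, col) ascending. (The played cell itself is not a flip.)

Answer: (3,4)

Derivation:
Dir NW: first cell 'W' (not opp) -> no flip
Dir N: first cell '.' (not opp) -> no flip
Dir NE: edge -> no flip
Dir W: opp run (3,4) capped by W -> flip
Dir E: edge -> no flip
Dir SW: first cell 'W' (not opp) -> no flip
Dir S: first cell '.' (not opp) -> no flip
Dir SE: edge -> no flip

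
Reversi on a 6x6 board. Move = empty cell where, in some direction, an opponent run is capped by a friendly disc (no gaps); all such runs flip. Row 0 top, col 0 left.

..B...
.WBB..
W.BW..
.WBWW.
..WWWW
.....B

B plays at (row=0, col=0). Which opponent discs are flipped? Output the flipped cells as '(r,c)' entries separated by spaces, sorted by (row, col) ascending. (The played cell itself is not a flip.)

Answer: (1,1)

Derivation:
Dir NW: edge -> no flip
Dir N: edge -> no flip
Dir NE: edge -> no flip
Dir W: edge -> no flip
Dir E: first cell '.' (not opp) -> no flip
Dir SW: edge -> no flip
Dir S: first cell '.' (not opp) -> no flip
Dir SE: opp run (1,1) capped by B -> flip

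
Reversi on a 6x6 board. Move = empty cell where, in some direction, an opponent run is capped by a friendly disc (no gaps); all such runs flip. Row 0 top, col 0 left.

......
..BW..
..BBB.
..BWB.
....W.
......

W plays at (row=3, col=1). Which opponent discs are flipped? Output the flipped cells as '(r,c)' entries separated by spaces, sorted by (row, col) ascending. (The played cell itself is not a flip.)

Dir NW: first cell '.' (not opp) -> no flip
Dir N: first cell '.' (not opp) -> no flip
Dir NE: opp run (2,2) capped by W -> flip
Dir W: first cell '.' (not opp) -> no flip
Dir E: opp run (3,2) capped by W -> flip
Dir SW: first cell '.' (not opp) -> no flip
Dir S: first cell '.' (not opp) -> no flip
Dir SE: first cell '.' (not opp) -> no flip

Answer: (2,2) (3,2)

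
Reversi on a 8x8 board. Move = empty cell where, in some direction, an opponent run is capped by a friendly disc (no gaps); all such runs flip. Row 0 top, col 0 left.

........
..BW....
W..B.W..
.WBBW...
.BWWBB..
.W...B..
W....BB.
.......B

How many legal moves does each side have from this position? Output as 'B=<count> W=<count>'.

Answer: B=10 W=9

Derivation:
-- B to move --
(0,2): no bracket -> illegal
(0,3): flips 1 -> legal
(0,4): no bracket -> illegal
(1,0): no bracket -> illegal
(1,1): no bracket -> illegal
(1,4): flips 1 -> legal
(1,5): no bracket -> illegal
(1,6): no bracket -> illegal
(2,1): flips 1 -> legal
(2,2): no bracket -> illegal
(2,4): flips 1 -> legal
(2,6): no bracket -> illegal
(3,0): flips 1 -> legal
(3,5): flips 1 -> legal
(3,6): no bracket -> illegal
(4,0): no bracket -> illegal
(5,0): no bracket -> illegal
(5,2): flips 1 -> legal
(5,3): flips 1 -> legal
(5,4): flips 1 -> legal
(6,1): flips 1 -> legal
(6,2): no bracket -> illegal
(7,0): no bracket -> illegal
(7,1): no bracket -> illegal
B mobility = 10
-- W to move --
(0,1): flips 2 -> legal
(0,2): no bracket -> illegal
(0,3): no bracket -> illegal
(1,1): flips 1 -> legal
(1,4): no bracket -> illegal
(2,1): flips 1 -> legal
(2,2): flips 1 -> legal
(2,4): flips 1 -> legal
(3,0): no bracket -> illegal
(3,5): no bracket -> illegal
(3,6): no bracket -> illegal
(4,0): flips 1 -> legal
(4,6): flips 2 -> legal
(5,0): no bracket -> illegal
(5,2): no bracket -> illegal
(5,3): no bracket -> illegal
(5,4): flips 1 -> legal
(5,6): flips 1 -> legal
(5,7): no bracket -> illegal
(6,4): no bracket -> illegal
(6,7): no bracket -> illegal
(7,4): no bracket -> illegal
(7,5): no bracket -> illegal
(7,6): no bracket -> illegal
W mobility = 9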